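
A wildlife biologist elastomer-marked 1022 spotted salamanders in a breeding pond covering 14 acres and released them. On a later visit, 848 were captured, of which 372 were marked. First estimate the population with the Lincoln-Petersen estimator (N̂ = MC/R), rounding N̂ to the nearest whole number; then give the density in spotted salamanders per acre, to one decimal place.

density ≈ 166.4 spotted salamanders per acre

N̂ = 1022·848/372 = 866656/372 ≈ 2329.7 → 2330
Density = N̂ / area = 2330 / 14 ≈ 166.43 → 166.4 per acre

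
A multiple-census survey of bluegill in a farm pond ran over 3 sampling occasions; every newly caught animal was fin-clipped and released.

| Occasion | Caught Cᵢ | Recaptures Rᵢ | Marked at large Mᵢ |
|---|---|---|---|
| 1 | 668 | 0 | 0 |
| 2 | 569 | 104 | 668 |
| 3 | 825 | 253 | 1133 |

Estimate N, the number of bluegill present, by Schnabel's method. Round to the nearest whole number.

Σ MᵢCᵢ = 0·668 + 668·569 + 1133·825 = 0 + 380092 + 934725 = 1314817
Σ Rᵢ = 0 + 104 + 253 = 357
N̂ = 1314817 / 357 ≈ 3683.0 → 3683

N ≈ 3683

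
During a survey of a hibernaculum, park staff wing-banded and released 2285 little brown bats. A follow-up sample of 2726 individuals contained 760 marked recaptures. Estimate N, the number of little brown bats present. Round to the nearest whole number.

Lincoln-Petersen assumes M/N = R/C, so N = M·C / R.
N = (2285 × 2726) / 760 = 6228910 / 760 ≈ 8195.9 → 8196

N ≈ 8196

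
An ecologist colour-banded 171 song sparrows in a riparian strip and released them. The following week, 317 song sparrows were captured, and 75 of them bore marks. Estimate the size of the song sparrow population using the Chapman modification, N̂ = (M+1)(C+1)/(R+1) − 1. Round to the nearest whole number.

N ≈ 719

N̂ = (171+1)(317+1)/(75+1) − 1 = 172·318/76 − 1
= 54696/76 − 1 ≈ 719.7 − 1 ≈ 718.7 → 719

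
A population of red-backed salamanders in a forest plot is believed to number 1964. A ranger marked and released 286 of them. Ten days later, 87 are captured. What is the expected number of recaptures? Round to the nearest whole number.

expected recaptures ≈ 13

The marked fraction of the population is 286/1964, so in a sample of 87 expect C·(M/N) marked.
E[R] = 286 × 87 / 1964 = 24882 / 1964 ≈ 12.7 → 13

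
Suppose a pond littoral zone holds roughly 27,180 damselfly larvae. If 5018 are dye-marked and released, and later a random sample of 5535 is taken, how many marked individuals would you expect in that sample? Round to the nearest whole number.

expected recaptures ≈ 1022

Expected recaptures E[R] = M·C / N.
E[R] = 5018 × 5535 / 27180 = 27774630 / 27180 ≈ 1021.9 → 1022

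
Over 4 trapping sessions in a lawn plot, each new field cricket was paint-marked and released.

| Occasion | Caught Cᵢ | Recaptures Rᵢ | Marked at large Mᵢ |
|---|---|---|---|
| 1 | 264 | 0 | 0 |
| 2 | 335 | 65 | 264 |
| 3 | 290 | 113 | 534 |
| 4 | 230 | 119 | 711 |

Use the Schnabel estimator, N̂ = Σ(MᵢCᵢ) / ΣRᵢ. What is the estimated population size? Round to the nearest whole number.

Σ MᵢCᵢ = 0·264 + 264·335 + 534·290 + 711·230 = 0 + 88440 + 154860 + 163530 = 406830
Σ Rᵢ = 0 + 65 + 113 + 119 = 297
N̂ = 406830 / 297 ≈ 1369.8 → 1370

N ≈ 1370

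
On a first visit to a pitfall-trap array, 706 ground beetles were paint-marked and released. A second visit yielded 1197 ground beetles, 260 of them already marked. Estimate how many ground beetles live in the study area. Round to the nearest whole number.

Lincoln-Petersen assumes M/N = R/C, so N = M·C / R.
N = (706 × 1197) / 260 = 845082 / 260 ≈ 3250.3 → 3250

N ≈ 3250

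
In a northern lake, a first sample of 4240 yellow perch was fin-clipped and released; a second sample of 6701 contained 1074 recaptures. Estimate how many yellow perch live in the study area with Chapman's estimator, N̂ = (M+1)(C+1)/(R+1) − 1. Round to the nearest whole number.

N ≈ 26,439

N̂ = (4240+1)(6701+1)/(1074+1) − 1 = 4241·6702/1075 − 1
= 28423182/1075 − 1 ≈ 26440.2 − 1 ≈ 26439.2 → 26439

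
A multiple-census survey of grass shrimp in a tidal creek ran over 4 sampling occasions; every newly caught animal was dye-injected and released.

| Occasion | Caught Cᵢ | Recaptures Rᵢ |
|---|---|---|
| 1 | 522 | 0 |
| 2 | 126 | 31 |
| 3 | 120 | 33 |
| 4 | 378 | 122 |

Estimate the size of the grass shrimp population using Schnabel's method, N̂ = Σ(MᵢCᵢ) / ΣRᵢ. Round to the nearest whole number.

Marked at large before each occasion: Mᵢ = Σⱼ<ᵢ (Cⱼ − Rⱼ) → M1=0, M2=522, M3=617, M4=704
Σ MᵢCᵢ = 0·522 + 522·126 + 617·120 + 704·378 = 0 + 65772 + 74040 + 266112 = 405924
Σ Rᵢ = 0 + 31 + 33 + 122 = 186
N̂ = 405924 / 186 ≈ 2182.4 → 2182

N ≈ 2182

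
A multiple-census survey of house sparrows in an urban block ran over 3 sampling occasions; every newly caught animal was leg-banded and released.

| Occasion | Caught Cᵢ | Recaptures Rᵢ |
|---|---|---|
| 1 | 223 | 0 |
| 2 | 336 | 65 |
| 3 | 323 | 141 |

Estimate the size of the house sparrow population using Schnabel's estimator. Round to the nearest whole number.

N ≈ 1138

Marked at large before each occasion: Mᵢ = Σⱼ<ᵢ (Cⱼ − Rⱼ) → M1=0, M2=223, M3=494
Σ MᵢCᵢ = 0·223 + 223·336 + 494·323 = 0 + 74928 + 159562 = 234490
Σ Rᵢ = 0 + 65 + 141 = 206
N̂ = 234490 / 206 ≈ 1138.3 → 1138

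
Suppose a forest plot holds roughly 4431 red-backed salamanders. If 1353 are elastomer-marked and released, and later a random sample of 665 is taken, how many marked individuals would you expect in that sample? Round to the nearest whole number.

The marked fraction of the population is 1353/4431, so in a sample of 665 expect C·(M/N) marked.
E[R] = 1353 × 665 / 4431 = 899745 / 4431 ≈ 203.1 → 203

expected recaptures ≈ 203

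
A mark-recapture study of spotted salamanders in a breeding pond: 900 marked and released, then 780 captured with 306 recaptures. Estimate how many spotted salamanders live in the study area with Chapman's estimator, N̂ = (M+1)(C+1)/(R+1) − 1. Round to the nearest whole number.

N̂ = (900+1)(780+1)/(306+1) − 1 = 901·781/307 − 1
= 703681/307 − 1 ≈ 2292.1 − 1 ≈ 2291.1 → 2291

N ≈ 2291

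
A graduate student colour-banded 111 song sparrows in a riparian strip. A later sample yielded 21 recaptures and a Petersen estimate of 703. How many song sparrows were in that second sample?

C = 133

From N = M·C/R: C = N·R / M = 703·21 / 111 = 14763 / 111 = 133.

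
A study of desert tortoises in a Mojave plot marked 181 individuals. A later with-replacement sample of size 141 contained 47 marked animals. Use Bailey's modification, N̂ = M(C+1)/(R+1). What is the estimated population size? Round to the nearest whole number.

N̂ = 181·(141+1)/(47+1) = 181·142/48 = 25702/48 ≈ 535.46 → 535

N ≈ 535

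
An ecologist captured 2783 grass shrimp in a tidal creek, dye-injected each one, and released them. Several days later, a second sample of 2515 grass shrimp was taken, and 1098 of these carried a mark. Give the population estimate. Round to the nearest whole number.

Lincoln-Petersen assumes M/N = R/C, so N = M·C / R.
N = (2783 × 2515) / 1098 = 6999245 / 1098 ≈ 6374.5 → 6375

N ≈ 6375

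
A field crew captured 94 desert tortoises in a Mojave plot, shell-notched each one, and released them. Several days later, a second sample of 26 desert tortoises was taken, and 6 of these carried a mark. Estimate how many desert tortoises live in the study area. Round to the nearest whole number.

N ≈ 407

N = (94 × 26) / 6 = 2444 / 6 ≈ 407.3 → 407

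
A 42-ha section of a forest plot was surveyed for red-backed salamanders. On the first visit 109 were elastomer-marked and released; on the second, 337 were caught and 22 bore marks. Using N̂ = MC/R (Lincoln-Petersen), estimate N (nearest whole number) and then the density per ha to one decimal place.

density ≈ 39.8 red-backed salamanders per ha

N̂ = 109·337/22 = 36733/22 ≈ 1669.7 → 1670
Density = N̂ / area = 1670 / 42 ≈ 39.76 → 39.8 per ha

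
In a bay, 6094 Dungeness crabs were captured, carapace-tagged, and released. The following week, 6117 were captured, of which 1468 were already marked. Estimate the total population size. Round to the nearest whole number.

The marked fraction in the recapture sample should equal the marked fraction in the population: 1468/6117 = 6094/N.
N = (6094 × 6117) / 1468 = 37276998 / 1468 ≈ 25393.1 → 25393

N ≈ 25,393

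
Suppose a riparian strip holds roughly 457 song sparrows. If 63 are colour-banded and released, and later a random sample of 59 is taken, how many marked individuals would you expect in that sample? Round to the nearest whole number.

Expected recaptures E[R] = M·C / N.
E[R] = 63 × 59 / 457 = 3717 / 457 ≈ 8.1 → 8

expected recaptures ≈ 8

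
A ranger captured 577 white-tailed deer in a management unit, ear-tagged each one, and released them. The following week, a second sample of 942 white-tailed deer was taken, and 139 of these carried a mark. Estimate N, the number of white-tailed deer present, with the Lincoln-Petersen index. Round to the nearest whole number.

N = (577 × 942) / 139 = 543534 / 139 ≈ 3910.3 → 3910

N ≈ 3910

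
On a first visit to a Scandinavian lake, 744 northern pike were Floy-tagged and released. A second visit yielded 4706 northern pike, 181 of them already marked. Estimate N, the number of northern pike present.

N = 19,344

If marked individuals mix randomly, R/C ≈ M/N, giving N ≈ M·C/R.
N = (744 × 4706) / 181 = 3501264 / 181 = 19344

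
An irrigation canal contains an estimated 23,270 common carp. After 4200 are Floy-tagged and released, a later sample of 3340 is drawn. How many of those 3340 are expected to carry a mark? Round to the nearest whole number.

The marked fraction of the population is 4200/23270, so in a sample of 3340 expect C·(M/N) marked.
E[R] = 4200 × 3340 / 23270 = 14028000 / 23270 ≈ 602.8 → 603

expected recaptures ≈ 603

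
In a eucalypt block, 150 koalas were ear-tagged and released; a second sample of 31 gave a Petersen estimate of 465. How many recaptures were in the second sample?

From N = M·C/R: R = M·C / N = 150·31 / 465 = 4650 / 465 = 10.

R = 10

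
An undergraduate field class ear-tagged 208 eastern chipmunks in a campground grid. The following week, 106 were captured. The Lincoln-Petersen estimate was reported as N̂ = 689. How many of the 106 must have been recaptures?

R = 32

From N = M·C/R: R = M·C / N = 208·106 / 689 = 22048 / 689 = 32.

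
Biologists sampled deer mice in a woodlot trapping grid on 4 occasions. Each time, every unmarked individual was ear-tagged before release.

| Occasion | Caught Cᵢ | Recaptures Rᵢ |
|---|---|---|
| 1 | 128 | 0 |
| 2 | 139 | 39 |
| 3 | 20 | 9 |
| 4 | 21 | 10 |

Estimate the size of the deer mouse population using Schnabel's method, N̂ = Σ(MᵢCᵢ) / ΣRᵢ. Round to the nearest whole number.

Marked at large before each occasion: Mᵢ = Σⱼ<ᵢ (Cⱼ − Rⱼ) → M1=0, M2=128, M3=228, M4=239
Σ MᵢCᵢ = 0·128 + 128·139 + 228·20 + 239·21 = 0 + 17792 + 4560 + 5019 = 27371
Σ Rᵢ = 0 + 39 + 9 + 10 = 58
N̂ = 27371 / 58 ≈ 471.9 → 472

N ≈ 472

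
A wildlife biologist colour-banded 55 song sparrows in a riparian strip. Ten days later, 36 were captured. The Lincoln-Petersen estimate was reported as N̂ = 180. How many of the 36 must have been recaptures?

R = 11

From N = M·C/R: R = M·C / N = 55·36 / 180 = 1980 / 180 = 11.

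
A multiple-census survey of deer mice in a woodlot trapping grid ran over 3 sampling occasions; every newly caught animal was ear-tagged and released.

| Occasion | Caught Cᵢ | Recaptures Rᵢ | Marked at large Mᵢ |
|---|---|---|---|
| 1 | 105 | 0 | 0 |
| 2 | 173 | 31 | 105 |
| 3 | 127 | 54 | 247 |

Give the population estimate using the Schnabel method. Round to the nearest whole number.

Σ MᵢCᵢ = 0·105 + 105·173 + 247·127 = 0 + 18165 + 31369 = 49534
Σ Rᵢ = 0 + 31 + 54 = 85
N̂ = 49534 / 85 ≈ 582.8 → 583

N ≈ 583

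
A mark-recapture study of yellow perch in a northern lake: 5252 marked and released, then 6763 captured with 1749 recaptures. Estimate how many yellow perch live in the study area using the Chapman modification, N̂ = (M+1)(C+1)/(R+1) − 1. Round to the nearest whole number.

N̂ = (5252+1)(6763+1)/(1749+1) − 1 = 5253·6764/1750 − 1
= 35531292/1750 − 1 ≈ 20303.6 − 1 ≈ 20302.6 → 20303

N ≈ 20,303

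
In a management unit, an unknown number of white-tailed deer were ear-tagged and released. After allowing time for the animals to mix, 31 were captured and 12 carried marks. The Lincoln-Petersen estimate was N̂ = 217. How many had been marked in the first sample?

M = 84

From N = M·C/R: M = N·R / C = 217·12 / 31 = 2604 / 31 = 84.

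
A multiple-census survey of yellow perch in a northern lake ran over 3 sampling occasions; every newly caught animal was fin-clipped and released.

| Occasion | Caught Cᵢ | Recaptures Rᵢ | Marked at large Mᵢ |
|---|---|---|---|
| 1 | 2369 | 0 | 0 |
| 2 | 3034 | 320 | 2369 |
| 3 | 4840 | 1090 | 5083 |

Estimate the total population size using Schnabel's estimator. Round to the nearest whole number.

N ≈ 22,546

Σ MᵢCᵢ = 0·2369 + 2369·3034 + 5083·4840 = 0 + 7187546 + 24601720 = 31789266
Σ Rᵢ = 0 + 320 + 1090 = 1410
N̂ = 31789266 / 1410 ≈ 22545.6 → 22546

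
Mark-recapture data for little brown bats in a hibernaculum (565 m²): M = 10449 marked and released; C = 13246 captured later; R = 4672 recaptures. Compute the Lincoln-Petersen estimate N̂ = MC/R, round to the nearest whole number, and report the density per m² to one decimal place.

density ≈ 52.4 little brown bats per m²

N̂ = 10449·13246/4672 = 138407454/4672 ≈ 29624.9 → 29625
Density = N̂ / area = 29625 / 565 ≈ 52.43 → 52.4 per m²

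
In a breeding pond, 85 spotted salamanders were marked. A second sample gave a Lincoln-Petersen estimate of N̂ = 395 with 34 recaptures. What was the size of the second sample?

C = 158

From N = M·C/R: C = N·R / M = 395·34 / 85 = 13430 / 85 = 158.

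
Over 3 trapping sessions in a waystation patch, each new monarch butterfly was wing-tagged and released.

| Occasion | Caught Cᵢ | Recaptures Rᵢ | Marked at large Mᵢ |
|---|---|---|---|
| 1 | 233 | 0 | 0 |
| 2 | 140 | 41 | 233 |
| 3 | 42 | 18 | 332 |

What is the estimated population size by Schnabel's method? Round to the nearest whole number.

N ≈ 789

Σ MᵢCᵢ = 0·233 + 233·140 + 332·42 = 0 + 32620 + 13944 = 46564
Σ Rᵢ = 0 + 41 + 18 = 59
N̂ = 46564 / 59 ≈ 789.2 → 789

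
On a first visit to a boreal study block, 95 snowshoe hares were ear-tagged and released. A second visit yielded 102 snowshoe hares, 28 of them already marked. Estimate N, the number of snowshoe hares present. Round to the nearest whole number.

N ≈ 346

N = (95 × 102) / 28 = 9690 / 28 ≈ 346.1 → 346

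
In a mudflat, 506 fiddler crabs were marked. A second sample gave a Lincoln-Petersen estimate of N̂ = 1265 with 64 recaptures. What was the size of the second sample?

From N = M·C/R: C = N·R / M = 1265·64 / 506 = 80960 / 506 = 160.

C = 160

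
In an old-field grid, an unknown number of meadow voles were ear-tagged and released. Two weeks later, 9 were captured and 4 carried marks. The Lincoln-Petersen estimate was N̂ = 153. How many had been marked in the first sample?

M = 68

From N = M·C/R: M = N·R / C = 153·4 / 9 = 612 / 9 = 68.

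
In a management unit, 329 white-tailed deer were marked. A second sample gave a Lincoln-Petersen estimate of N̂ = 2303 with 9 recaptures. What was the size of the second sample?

From N = M·C/R: C = N·R / M = 2303·9 / 329 = 20727 / 329 = 63.

C = 63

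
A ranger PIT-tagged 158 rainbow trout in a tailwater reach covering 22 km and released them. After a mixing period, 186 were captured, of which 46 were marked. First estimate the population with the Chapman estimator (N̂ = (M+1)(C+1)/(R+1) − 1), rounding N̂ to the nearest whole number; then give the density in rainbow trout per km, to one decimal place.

density ≈ 28.7 rainbow trout per km

N̂ = 159·187/47 − 1 = 29733/47 − 1 ≈ 631.6 → 632
Density = N̂ / area = 632 / 22 ≈ 28.73 → 28.7 per km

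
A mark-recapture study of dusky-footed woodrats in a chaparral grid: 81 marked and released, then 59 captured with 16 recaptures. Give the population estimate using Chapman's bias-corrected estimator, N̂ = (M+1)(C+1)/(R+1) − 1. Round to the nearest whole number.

N̂ = (81+1)(59+1)/(16+1) − 1 = 82·60/17 − 1
= 4920/17 − 1 ≈ 289.4 − 1 ≈ 288.4 → 288

N ≈ 288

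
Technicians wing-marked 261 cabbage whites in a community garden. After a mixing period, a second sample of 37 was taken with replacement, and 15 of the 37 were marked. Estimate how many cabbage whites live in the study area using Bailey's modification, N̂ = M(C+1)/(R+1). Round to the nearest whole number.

N̂ = 261·(37+1)/(15+1) = 261·38/16 = 9918/16 ≈ 619.9 → 620

N ≈ 620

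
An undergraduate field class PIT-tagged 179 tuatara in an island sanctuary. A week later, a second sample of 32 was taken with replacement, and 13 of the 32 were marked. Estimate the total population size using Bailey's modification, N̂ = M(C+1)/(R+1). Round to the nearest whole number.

N̂ = 179·(32+1)/(13+1) = 179·33/14 = 5907/14 ≈ 421.9 → 422

N ≈ 422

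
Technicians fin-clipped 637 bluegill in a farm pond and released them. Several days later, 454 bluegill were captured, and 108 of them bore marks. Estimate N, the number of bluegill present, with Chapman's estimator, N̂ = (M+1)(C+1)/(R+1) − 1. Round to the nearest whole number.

N ≈ 2662

N̂ = (637+1)(454+1)/(108+1) − 1 = 638·455/109 − 1
= 290290/109 − 1 ≈ 2663.2 − 1 ≈ 2662.2 → 2662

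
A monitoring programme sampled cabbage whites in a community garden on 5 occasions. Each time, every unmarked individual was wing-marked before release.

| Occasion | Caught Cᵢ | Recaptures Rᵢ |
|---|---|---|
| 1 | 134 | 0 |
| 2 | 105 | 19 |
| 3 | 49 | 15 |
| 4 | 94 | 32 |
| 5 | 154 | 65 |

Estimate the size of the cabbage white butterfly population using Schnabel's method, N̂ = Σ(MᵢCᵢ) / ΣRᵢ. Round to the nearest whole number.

N ≈ 743

Marked at large before each occasion: Mᵢ = Σⱼ<ᵢ (Cⱼ − Rⱼ) → M1=0, M2=134, M3=220, M4=254, M5=316
Σ MᵢCᵢ = 0·134 + 134·105 + 220·49 + 254·94 + 316·154 = 0 + 14070 + 10780 + 23876 + 48664 = 97390
Σ Rᵢ = 0 + 19 + 15 + 32 + 65 = 131
N̂ = 97390 / 131 ≈ 743.4 → 743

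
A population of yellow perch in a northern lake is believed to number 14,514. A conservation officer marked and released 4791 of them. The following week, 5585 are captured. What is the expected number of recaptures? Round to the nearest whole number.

The marked fraction of the population is 4791/14514, so in a sample of 5585 expect C·(M/N) marked.
E[R] = 4791 × 5585 / 14514 = 26757735 / 14514 ≈ 1843.6 → 1844

expected recaptures ≈ 1844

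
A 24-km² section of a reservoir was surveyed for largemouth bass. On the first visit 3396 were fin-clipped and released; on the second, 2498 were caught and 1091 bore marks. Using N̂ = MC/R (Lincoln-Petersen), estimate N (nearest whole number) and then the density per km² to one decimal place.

density ≈ 324.0 largemouth bass per km²

N̂ = 3396·2498/1091 = 8483208/1091 ≈ 7775.6 → 7776
Density = N̂ / area = 7776 / 24 = 324.0 per km²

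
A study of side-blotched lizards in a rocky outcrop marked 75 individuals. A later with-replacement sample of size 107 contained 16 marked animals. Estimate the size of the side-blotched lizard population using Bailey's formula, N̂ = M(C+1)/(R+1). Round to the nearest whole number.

N̂ = 75·(107+1)/(16+1) = 75·108/17 = 8100/17 ≈ 476.47 → 476

N ≈ 476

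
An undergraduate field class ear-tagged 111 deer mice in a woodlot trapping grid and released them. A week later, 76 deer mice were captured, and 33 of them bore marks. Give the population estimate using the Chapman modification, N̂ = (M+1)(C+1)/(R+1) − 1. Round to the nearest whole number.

N̂ = (111+1)(76+1)/(33+1) − 1 = 112·77/34 − 1
= 8624/34 − 1 ≈ 253.6 − 1 ≈ 252.6 → 253

N ≈ 253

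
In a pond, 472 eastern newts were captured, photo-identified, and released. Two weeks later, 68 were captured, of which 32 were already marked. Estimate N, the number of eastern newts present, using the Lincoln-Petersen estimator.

Lincoln-Petersen assumes M/N = R/C, so N = M·C / R.
N = (472 × 68) / 32 = 32096 / 32 = 1003

N = 1003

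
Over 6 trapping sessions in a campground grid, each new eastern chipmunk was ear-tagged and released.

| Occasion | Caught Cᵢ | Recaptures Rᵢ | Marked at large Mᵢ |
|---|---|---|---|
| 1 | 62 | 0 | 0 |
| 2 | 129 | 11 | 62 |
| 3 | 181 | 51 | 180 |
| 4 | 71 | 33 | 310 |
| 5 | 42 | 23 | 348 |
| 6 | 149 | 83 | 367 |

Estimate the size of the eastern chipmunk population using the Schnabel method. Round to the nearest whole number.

Σ MᵢCᵢ = 0·62 + 62·129 + 180·181 + 310·71 + 348·42 + 367·149 = 0 + 7998 + 32580 + 22010 + 14616 + 54683 = 131887
Σ Rᵢ = 0 + 11 + 51 + 33 + 23 + 83 = 201
N̂ = 131887 / 201 ≈ 656.2 → 656

N ≈ 656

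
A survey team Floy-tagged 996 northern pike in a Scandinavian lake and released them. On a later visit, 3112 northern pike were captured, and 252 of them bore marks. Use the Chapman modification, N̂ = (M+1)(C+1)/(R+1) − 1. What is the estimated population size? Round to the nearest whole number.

N ≈ 12,266

N̂ = (996+1)(3112+1)/(252+1) − 1 = 997·3113/253 − 1
= 3103661/253 − 1 ≈ 12267.4 − 1 ≈ 12266.4 → 12266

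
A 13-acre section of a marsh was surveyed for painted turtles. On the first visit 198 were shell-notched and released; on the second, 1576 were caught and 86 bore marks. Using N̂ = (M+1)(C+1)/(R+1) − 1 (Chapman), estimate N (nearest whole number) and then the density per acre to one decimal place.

density ≈ 277.4 painted turtles per acre

N̂ = 199·1577/87 − 1 = 313823/87 − 1 ≈ 3606.2 → 3606
Density = N̂ / area = 3606 / 13 ≈ 277.38 → 277.4 per acre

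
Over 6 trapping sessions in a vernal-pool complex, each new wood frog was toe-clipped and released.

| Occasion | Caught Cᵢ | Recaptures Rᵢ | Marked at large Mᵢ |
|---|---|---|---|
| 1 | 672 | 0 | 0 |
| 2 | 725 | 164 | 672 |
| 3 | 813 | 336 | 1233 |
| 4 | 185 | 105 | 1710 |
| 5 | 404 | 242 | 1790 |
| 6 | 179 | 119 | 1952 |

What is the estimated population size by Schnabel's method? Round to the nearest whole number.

Σ MᵢCᵢ = 0·672 + 672·725 + 1233·813 + 1710·185 + 1790·404 + 1952·179 = 0 + 487200 + 1002429 + 316350 + 723160 + 349408 = 2878547
Σ Rᵢ = 0 + 164 + 336 + 105 + 242 + 119 = 966
N̂ = 2878547 / 966 ≈ 2979.9 → 2980

N ≈ 2980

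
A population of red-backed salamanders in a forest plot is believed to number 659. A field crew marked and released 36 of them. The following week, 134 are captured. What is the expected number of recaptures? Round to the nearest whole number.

Expected recaptures E[R] = M·C / N.
E[R] = 36 × 134 / 659 = 4824 / 659 ≈ 7.3 → 7

expected recaptures ≈ 7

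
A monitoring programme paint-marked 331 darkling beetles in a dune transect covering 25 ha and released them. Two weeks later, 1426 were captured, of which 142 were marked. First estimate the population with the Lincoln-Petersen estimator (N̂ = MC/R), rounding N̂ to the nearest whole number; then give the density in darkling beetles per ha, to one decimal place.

N̂ = 331·1426/142 = 472006/142 ≈ 3324.0 → 3324
Density = N̂ / area = 3324 / 25 ≈ 132.96 → 133.0 per ha

density ≈ 133.0 darkling beetles per ha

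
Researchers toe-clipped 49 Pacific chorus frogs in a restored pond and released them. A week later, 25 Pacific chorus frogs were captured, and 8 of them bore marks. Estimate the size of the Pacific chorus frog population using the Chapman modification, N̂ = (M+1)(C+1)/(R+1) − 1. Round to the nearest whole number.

N̂ = (49+1)(25+1)/(8+1) − 1 = 50·26/9 − 1
= 1300/9 − 1 ≈ 144.4 − 1 ≈ 143.4 → 143

N ≈ 143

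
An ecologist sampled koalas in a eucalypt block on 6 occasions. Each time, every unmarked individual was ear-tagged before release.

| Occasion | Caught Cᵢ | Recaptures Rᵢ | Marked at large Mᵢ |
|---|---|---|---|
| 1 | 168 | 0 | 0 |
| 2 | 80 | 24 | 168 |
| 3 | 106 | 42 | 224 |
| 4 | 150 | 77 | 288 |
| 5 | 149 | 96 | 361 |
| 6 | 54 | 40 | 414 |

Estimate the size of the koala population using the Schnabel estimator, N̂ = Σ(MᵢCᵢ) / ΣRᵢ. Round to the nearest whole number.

Σ MᵢCᵢ = 0·168 + 168·80 + 224·106 + 288·150 + 361·149 + 414·54 = 0 + 13440 + 23744 + 43200 + 53789 + 22356 = 156529
Σ Rᵢ = 0 + 24 + 42 + 77 + 96 + 40 = 279
N̂ = 156529 / 279 ≈ 561.0 → 561

N ≈ 561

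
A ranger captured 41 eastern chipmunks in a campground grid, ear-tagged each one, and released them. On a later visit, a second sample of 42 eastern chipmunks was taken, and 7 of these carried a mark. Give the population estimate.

N = (41 × 42) / 7 = 1722 / 7 = 246

N = 246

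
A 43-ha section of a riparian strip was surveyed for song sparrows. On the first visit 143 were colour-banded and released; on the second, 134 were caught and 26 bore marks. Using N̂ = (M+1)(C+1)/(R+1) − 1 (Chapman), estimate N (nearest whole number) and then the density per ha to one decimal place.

N̂ = 144·135/27 − 1 = 19440/27 − 1 = 719
Density = N̂ / area = 719 / 43 ≈ 16.72 → 16.7 per ha

density ≈ 16.7 song sparrows per ha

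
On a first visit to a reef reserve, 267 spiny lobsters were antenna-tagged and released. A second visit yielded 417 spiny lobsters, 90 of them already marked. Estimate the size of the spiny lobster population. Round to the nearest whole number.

Lincoln-Petersen assumes M/N = R/C, so N = M·C / R.
N = (267 × 417) / 90 = 111339 / 90 ≈ 1237.1 → 1237

N ≈ 1237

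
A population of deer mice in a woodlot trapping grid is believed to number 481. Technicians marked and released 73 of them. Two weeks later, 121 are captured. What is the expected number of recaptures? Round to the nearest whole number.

The marked fraction of the population is 73/481, so in a sample of 121 expect C·(M/N) marked.
E[R] = 73 × 121 / 481 = 8833 / 481 ≈ 18.4 → 18

expected recaptures ≈ 18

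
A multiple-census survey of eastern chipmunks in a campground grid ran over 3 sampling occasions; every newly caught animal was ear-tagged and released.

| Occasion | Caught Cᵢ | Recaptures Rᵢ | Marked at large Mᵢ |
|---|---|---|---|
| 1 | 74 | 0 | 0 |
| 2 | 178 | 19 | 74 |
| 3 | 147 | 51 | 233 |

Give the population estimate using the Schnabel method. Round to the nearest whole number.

Σ MᵢCᵢ = 0·74 + 74·178 + 233·147 = 0 + 13172 + 34251 = 47423
Σ Rᵢ = 0 + 19 + 51 = 70
N̂ = 47423 / 70 ≈ 677.47 → 677

N ≈ 677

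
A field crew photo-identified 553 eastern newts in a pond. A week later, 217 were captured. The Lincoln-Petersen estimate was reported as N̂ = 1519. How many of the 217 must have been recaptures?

R = 79

From N = M·C/R: R = M·C / N = 553·217 / 1519 = 120001 / 1519 = 79.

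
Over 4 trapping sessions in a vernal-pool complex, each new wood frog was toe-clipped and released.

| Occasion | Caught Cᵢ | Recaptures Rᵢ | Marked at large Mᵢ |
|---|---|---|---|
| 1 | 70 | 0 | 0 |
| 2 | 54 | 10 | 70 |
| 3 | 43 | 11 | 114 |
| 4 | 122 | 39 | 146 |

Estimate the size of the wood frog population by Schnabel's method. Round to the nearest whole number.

Σ MᵢCᵢ = 0·70 + 70·54 + 114·43 + 146·122 = 0 + 3780 + 4902 + 17812 = 26494
Σ Rᵢ = 0 + 10 + 11 + 39 = 60
N̂ = 26494 / 60 ≈ 441.6 → 442

N ≈ 442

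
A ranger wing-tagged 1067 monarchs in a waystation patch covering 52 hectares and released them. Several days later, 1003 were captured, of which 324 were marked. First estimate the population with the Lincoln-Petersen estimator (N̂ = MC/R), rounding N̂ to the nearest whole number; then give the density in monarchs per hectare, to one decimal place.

N̂ = 1067·1003/324 = 1070201/324 ≈ 3303.1 → 3303
Density = N̂ / area = 3303 / 52 ≈ 63.52 → 63.5 per hectare

density ≈ 63.5 monarchs per hectare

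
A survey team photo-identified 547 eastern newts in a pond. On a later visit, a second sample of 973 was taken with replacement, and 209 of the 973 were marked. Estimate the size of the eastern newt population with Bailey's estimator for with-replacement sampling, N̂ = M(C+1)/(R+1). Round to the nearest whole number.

N ≈ 2537

N̂ = 547·(973+1)/(209+1) = 547·974/210 = 532778/210 ≈ 2537.0 → 2537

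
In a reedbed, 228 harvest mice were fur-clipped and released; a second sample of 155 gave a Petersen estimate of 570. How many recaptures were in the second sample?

From N = M·C/R: R = M·C / N = 228·155 / 570 = 35340 / 570 = 62.

R = 62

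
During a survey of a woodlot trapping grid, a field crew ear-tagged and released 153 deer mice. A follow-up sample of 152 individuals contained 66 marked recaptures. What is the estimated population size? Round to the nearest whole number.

N = (153 × 152) / 66 = 23256 / 66 ≈ 352.4 → 352

N ≈ 352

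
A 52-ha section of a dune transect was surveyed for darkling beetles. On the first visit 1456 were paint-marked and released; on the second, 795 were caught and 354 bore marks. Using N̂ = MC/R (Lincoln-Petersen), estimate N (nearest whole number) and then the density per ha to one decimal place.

N̂ = 1456·795/354 = 1157520/354 ≈ 3269.8 → 3270
Density = N̂ / area = 3270 / 52 ≈ 62.88 → 62.9 per ha

density ≈ 62.9 darkling beetles per ha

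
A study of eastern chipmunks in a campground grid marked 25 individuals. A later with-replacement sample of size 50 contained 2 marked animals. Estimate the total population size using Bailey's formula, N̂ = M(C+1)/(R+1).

N = 425

N̂ = 25·(50+1)/(2+1) = 25·51/3 = 1275/3 = 425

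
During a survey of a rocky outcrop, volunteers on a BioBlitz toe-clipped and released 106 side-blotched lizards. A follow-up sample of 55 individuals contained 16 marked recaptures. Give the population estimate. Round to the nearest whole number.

N = (106 × 55) / 16 = 5830 / 16 ≈ 364.4 → 364

N ≈ 364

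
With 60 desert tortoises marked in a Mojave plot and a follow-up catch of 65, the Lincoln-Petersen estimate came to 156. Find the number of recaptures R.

R = 25

From N = M·C/R: R = M·C / N = 60·65 / 156 = 3900 / 156 = 25.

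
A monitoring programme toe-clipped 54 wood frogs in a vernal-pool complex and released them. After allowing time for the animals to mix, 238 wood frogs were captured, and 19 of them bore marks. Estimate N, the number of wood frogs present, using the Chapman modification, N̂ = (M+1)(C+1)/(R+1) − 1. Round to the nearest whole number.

N ≈ 656

N̂ = (54+1)(238+1)/(19+1) − 1 = 55·239/20 − 1
= 13145/20 − 1 ≈ 657.2 − 1 ≈ 656.2 → 656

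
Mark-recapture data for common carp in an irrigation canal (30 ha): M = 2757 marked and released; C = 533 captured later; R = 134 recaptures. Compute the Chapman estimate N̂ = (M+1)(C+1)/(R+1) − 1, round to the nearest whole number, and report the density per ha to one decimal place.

density ≈ 363.6 common carp per ha

N̂ = 2758·534/135 − 1 = 1472772/135 − 1 ≈ 10908.4 → 10908
Density = N̂ / area = 10908 / 30 ≈ 363.60 → 363.6 per ha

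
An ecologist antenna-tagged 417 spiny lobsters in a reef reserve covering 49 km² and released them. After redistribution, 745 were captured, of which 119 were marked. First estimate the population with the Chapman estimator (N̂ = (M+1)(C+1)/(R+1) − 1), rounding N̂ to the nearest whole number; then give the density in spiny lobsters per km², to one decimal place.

N̂ = 418·746/120 − 1 = 311828/120 − 1 ≈ 2597.6 → 2598
Density = N̂ / area = 2598 / 49 ≈ 53.02 → 53.0 per km²

density ≈ 53.0 spiny lobsters per km²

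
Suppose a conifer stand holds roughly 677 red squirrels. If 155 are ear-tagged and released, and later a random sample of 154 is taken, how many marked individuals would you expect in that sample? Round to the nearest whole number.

Expected recaptures E[R] = M·C / N.
E[R] = 155 × 154 / 677 = 23870 / 677 ≈ 35.3 → 35

expected recaptures ≈ 35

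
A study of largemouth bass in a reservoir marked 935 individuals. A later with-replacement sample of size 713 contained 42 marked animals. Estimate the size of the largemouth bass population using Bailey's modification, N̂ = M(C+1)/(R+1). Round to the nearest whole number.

N ≈ 15,525

N̂ = 935·(713+1)/(42+1) = 935·714/43 = 667590/43 ≈ 15525.3 → 15525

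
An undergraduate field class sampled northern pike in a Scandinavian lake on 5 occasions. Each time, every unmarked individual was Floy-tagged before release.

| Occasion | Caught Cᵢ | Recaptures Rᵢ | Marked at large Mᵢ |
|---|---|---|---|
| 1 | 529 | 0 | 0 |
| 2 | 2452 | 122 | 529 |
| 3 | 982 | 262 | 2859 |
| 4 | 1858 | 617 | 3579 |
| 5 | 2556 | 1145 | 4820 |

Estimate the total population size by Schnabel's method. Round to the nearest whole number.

N ≈ 10,752

Σ MᵢCᵢ = 0·529 + 529·2452 + 2859·982 + 3579·1858 + 4820·2556 = 0 + 1297108 + 2807538 + 6649782 + 12319920 = 23074348
Σ Rᵢ = 0 + 122 + 262 + 617 + 1145 = 2146
N̂ = 23074348 / 2146 ≈ 10752.3 → 10752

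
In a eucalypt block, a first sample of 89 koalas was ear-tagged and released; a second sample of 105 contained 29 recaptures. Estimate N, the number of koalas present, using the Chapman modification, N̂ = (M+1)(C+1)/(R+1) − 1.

N = 317

N̂ = (89+1)(105+1)/(29+1) − 1 = 90·106/30 − 1
= 9540/30 − 1 = 318 − 1 = 317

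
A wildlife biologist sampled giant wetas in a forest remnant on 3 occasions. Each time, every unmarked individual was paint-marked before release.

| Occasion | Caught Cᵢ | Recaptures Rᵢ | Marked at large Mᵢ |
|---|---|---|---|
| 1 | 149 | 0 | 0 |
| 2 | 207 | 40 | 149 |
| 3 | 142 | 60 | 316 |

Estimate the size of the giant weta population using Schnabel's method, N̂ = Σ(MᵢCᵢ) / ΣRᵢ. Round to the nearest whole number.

Σ MᵢCᵢ = 0·149 + 149·207 + 316·142 = 0 + 30843 + 44872 = 75715
Σ Rᵢ = 0 + 40 + 60 = 100
N̂ = 75715 / 100 ≈ 757.1 → 757

N ≈ 757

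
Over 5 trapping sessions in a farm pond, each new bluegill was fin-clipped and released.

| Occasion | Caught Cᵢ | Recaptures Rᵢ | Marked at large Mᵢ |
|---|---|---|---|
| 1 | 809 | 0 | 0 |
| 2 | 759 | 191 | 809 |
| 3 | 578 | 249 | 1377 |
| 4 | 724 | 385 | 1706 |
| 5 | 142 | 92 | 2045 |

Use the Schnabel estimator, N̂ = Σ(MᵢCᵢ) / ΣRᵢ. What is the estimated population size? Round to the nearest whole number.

N ≈ 3201

Σ MᵢCᵢ = 0·809 + 809·759 + 1377·578 + 1706·724 + 2045·142 = 0 + 614031 + 795906 + 1235144 + 290390 = 2935471
Σ Rᵢ = 0 + 191 + 249 + 385 + 92 = 917
N̂ = 2935471 / 917 ≈ 3201.2 → 3201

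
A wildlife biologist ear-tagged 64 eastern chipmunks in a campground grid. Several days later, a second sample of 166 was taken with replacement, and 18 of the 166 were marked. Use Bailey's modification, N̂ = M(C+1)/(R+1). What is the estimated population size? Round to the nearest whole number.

N ≈ 563

N̂ = 64·(166+1)/(18+1) = 64·167/19 = 10688/19 ≈ 562.5 → 563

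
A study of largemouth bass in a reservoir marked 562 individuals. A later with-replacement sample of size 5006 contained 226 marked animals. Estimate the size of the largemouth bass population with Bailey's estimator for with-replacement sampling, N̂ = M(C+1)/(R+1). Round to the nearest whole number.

N ≈ 12,396

N̂ = 562·(5006+1)/(226+1) = 562·5007/227 = 2813934/227 ≈ 12396.2 → 12396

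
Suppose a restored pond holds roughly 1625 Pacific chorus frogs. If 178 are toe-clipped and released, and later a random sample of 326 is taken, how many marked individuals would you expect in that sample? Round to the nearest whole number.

The marked fraction of the population is 178/1625, so in a sample of 326 expect C·(M/N) marked.
E[R] = 178 × 326 / 1625 = 58028 / 1625 ≈ 35.7 → 36

expected recaptures ≈ 36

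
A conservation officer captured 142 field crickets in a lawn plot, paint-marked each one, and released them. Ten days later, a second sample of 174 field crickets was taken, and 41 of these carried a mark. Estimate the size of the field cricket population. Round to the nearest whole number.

N = (142 × 174) / 41 = 24708 / 41 ≈ 602.6 → 603

N ≈ 603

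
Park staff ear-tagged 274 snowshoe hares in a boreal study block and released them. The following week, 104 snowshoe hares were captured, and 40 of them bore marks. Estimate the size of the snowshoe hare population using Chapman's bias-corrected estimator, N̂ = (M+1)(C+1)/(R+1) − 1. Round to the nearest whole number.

N ≈ 703

N̂ = (274+1)(104+1)/(40+1) − 1 = 275·105/41 − 1
= 28875/41 − 1 ≈ 704.3 − 1 ≈ 703.3 → 703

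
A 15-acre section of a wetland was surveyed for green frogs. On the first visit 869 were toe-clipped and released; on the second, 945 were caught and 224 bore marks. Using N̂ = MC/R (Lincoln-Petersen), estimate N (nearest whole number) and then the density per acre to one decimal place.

density ≈ 244.4 green frogs per acre

N̂ = 869·945/224 = 821205/224 ≈ 3666.1 → 3666
Density = N̂ / area = 3666 / 15 ≈ 244.40 → 244.4 per acre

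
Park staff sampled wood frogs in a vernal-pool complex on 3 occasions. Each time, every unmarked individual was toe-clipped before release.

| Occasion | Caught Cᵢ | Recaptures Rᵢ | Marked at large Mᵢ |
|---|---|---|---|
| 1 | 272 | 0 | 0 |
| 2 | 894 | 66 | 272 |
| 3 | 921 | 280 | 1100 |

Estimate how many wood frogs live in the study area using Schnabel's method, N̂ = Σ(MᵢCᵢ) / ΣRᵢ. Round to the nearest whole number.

N ≈ 3631

Σ MᵢCᵢ = 0·272 + 272·894 + 1100·921 = 0 + 243168 + 1013100 = 1256268
Σ Rᵢ = 0 + 66 + 280 = 346
N̂ = 1256268 / 346 ≈ 3630.8 → 3631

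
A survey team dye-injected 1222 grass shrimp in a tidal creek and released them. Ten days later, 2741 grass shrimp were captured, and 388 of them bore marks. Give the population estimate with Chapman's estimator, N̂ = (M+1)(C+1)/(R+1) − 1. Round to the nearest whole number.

N̂ = (1222+1)(2741+1)/(388+1) − 1 = 1223·2742/389 − 1
= 3353466/389 − 1 ≈ 8620.7 − 1 ≈ 8619.7 → 8620

N ≈ 8620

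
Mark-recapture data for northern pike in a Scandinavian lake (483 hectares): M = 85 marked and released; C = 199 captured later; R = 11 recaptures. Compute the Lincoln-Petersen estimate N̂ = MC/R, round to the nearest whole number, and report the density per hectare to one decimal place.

N̂ = 85·199/11 = 16915/11 ≈ 1537.7 → 1538
Density = N̂ / area = 1538 / 483 ≈ 3.18 → 3.2 per hectare

density ≈ 3.2 northern pike per hectare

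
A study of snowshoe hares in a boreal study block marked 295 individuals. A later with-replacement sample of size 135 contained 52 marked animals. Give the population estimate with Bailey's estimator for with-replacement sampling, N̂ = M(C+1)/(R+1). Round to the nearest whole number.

N̂ = 295·(135+1)/(52+1) = 295·136/53 = 40120/53 ≈ 757.0 → 757

N ≈ 757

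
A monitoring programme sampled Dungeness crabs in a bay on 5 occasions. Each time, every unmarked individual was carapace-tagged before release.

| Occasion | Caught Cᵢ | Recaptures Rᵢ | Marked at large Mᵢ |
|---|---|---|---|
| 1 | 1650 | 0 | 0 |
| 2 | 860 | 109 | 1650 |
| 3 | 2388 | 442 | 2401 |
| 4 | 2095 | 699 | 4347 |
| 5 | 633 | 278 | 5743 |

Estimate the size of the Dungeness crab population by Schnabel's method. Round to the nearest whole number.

Σ MᵢCᵢ = 0·1650 + 1650·860 + 2401·2388 + 4347·2095 + 5743·633 = 0 + 1419000 + 5733588 + 9106965 + 3635319 = 19894872
Σ Rᵢ = 0 + 109 + 442 + 699 + 278 = 1528
N̂ = 19894872 / 1528 ≈ 13020.2 → 13020

N ≈ 13,020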